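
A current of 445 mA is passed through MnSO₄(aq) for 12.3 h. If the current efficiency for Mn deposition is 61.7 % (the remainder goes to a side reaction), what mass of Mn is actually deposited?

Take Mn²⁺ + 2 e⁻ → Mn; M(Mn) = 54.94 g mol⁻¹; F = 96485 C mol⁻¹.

Q = I·t = 0.4450 × 44280 = 19700 C.
n(e⁻) = 19700/96485 = 0.2042 mol; theoretically n(Mn) = 0.2042/2 = 0.1021 mol, m_theo = 5.610 g.
At 61.7 % efficiency, m_actual = 0.617 × 5.610 = 3.46 g.

3.46 g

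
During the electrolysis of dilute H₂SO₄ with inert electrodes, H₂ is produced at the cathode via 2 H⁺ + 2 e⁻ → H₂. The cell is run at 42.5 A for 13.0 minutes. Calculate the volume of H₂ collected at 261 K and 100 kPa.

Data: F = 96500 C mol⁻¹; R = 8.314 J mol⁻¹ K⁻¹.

3.73 L

Q = I·t = 42.50 A × 780.00 s = 33150 C.
n(e⁻) = Q/F = 33150 / 96500 = 0.3435 mol.
2 electrons are transferred per H₂ molecule, so n(H₂) = 0.3435 / 2 = 0.1718 mol.
V = nRT/P = (0.1718 × 8.314 × 261) / (100 × 10³ Pa) = 0.00373 m³ = 3.73 L.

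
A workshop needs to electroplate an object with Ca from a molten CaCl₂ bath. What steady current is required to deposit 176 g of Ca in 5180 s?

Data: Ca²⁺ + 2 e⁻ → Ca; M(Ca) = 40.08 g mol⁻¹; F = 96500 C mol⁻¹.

n(Ca) = 176 / 40.08 = 4.391 mol.
n(e⁻) = 2 × 4.391 = 8.782 mol.
Q = n(e⁻)·F = 8.782 × 96500 = 847500 C.
I = Q/t = 847500 / 5180.0 s = 164 A.

164 A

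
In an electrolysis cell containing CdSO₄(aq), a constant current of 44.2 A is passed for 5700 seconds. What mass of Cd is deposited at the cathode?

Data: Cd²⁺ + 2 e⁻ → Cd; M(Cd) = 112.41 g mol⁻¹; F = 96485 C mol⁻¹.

Q = I·t = 44.20 A × 5700.0 s = 251900 C.
n(e⁻) = Q/F = 251900 / 96485 = 2.611 mol.
Cd²⁺ + 2 e⁻ → Cd, so n(Cd) = n(e⁻)/2 = 1.306 mol.
m = n·M = 1.306 × 112.41 = 147 g.

147 g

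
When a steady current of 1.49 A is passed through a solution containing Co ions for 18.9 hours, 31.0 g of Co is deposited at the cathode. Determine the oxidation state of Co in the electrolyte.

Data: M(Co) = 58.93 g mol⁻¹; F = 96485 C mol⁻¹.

Q = I·t = 1.490 A × 68040 s = 101400 C, so n(e⁻) = 101400/96485 = 1.051 mol.
n(Co) deposited = 31.0 / 58.93 = 0.5260 mol.
Electrons per atom = n(e⁻)/n(Co) = 1.051 / 0.5260 = 2.00 ≈ 2, so the ion is Co²⁺.

+2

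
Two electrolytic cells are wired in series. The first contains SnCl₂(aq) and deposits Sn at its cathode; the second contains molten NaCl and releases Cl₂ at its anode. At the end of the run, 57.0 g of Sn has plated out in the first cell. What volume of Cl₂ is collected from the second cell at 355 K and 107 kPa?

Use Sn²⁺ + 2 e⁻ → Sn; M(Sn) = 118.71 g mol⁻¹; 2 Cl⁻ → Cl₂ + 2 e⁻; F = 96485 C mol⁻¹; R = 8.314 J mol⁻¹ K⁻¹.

n(Sn) = 57.0 / 118.71 = 0.4802 mol, so n(e⁻) = 2 × 0.4802 = 0.9603 mol.
The cells are in series, so the same 0.9603 mol of electrons passes through the second cell.
2 Cl⁻ → Cl₂ + 2 e⁻ — 2 mol e⁻ per mol Cl₂, so n(Cl₂) = 0.9603/2 = 0.4802 mol.
V = nRT/P = (0.4802 × 8.314 × 355) / (107 × 10³) = 0.0132 m³ = 13.2 L.

13.2 L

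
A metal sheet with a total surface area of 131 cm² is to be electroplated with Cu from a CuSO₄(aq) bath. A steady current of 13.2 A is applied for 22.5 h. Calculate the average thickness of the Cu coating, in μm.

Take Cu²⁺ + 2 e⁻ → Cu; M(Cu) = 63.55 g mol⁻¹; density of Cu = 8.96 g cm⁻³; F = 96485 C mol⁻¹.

Q = I·t = 13.20 × 81000 = 1069000 C; n(e⁻) = 11.08 mol.
n(Cu) = n(e⁻)/2 = 5.541 mol, so m = 5.541 × 63.55 = 352.1 g.
Volume = m/ρ = 352.1 / 8.96 = 39.30 cm³.
Thickness = V/A = 39.30 / 131 = 0.300 cm = 3000 μm.

3000 μm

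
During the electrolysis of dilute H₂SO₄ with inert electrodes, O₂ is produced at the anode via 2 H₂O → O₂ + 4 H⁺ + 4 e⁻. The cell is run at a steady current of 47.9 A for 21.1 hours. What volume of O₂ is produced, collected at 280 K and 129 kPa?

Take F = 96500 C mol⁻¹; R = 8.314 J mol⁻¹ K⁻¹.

170 L

Q = I·t = 47.90 A × 75960 s = 3638000 C.
n(e⁻) = Q/F = 3638000 / 96500 = 37.70 mol.
4 electrons are transferred per O₂ molecule, so n(O₂) = 37.70 / 4 = 9.426 mol.
V = nRT/P = (9.426 × 8.314 × 280) / (129 × 10³ Pa) = 0.170 m³ = 170 L.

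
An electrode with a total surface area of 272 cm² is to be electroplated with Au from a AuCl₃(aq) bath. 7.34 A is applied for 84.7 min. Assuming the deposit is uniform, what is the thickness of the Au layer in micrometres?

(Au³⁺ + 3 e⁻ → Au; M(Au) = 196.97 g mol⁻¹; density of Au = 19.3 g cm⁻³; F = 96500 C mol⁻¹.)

Q = I·t = 7.340 × 5082.0 = 37300 C; n(e⁻) = 0.3865 mol.
n(Au) = n(e⁻)/3 = 0.1288 mol, so m = 0.1288 × 196.97 = 25.38 g.
Volume = m/ρ = 25.38 / 19.3 = 1.315 cm³.
Thickness = V/A = 1.315 / 272 = 0.00483 cm = 48.3 μm.

48.3 μm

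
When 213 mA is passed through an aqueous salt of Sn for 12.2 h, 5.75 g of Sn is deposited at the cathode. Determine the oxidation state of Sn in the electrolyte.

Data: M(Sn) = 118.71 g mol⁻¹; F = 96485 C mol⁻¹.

+2

Q = I·t = 0.2130 A × 43920 s = 9355 C, so n(e⁻) = 9355/96485 = 0.09696 mol.
n(Sn) deposited = 5.75 / 118.71 = 0.04844 mol.
Electrons per atom = n(e⁻)/n(Sn) = 0.09696 / 0.04844 = 2.00 ≈ 2, so the ion is Sn²⁺.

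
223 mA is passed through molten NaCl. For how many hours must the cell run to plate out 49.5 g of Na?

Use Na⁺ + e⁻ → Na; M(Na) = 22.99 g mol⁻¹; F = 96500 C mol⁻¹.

259 h

n(Na) = m/M = 49.5 / 22.99 = 2.153 mol.
Each Na atom requires 1 electron, so n(e⁻) = 1 × 2.153 = 2.153 mol.
Q = n(e⁻)·F = 2.153 × 96500 = 207800 C.
t = Q/I = 207800 / 0.2230 A = 931700 s = 259 h.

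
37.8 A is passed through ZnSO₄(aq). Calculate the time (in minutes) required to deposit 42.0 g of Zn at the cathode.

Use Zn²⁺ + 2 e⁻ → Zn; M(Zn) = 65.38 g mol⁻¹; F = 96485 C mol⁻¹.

n(Zn) = m/M = 42.0 / 65.38 = 0.6424 mol.
Each Zn atom requires 2 electrons, so n(e⁻) = 2 × 0.6424 = 1.285 mol.
Q = n(e⁻)·F = 1.285 × 96485 = 124000 C.
t = Q/I = 124000 / 37.80 A = 3279 s = 54.7 min.

54.7 min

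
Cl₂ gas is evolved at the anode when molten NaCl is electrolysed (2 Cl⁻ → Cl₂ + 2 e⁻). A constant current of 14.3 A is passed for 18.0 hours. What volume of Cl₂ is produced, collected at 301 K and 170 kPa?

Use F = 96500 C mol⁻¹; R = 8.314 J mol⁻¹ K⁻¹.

70.7 L

Q = I·t = 14.30 A × 64800 s = 926600 C.
n(e⁻) = Q/F = 926600 / 96500 = 9.602 mol.
2 electrons are transferred per Cl₂ molecule, so n(Cl₂) = 9.602 / 2 = 4.801 mol.
V = nRT/P = (4.801 × 8.314 × 301) / (170 × 10³ Pa) = 0.0707 m³ = 70.7 L.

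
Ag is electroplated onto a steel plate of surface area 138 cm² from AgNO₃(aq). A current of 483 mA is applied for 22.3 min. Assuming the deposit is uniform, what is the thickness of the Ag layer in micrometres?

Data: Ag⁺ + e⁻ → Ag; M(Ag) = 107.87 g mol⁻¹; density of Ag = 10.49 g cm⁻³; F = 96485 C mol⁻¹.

Q = I·t = 0.4830 × 1338.0 = 646.3 C; n(e⁻) = 0.006698 mol.
n(Ag) = n(e⁻)/1 = 0.006698 mol, so m = 0.006698 × 107.87 = 0.7225 g.
Volume = m/ρ = 0.7225 / 10.49 = 0.06888 cm³.
Thickness = V/A = 0.06888 / 138 = 4.99 × 10⁻⁴ cm = 4.99 μm.

4.99 μm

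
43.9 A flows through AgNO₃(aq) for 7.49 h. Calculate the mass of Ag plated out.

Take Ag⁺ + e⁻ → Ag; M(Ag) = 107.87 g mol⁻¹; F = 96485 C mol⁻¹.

1320 g

Q = I·t = 43.90 A × 26964 s = 1184000 C.
n(e⁻) = Q/F = 1184000 / 96485 = 12.27 mol.
Ag⁺ + e⁻ → Ag, so n(Ag) = n(e⁻)/1 = 12.27 mol.
m = n·M = 12.27 × 107.87 = 1320 g.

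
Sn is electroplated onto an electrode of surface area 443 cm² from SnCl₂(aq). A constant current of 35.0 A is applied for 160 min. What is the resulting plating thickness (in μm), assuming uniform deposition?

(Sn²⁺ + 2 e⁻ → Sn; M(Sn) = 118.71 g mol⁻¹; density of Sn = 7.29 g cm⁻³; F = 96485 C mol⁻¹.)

Q = I·t = 35.00 × 9600.0 = 336000 C; n(e⁻) = 3.482 mol.
n(Sn) = n(e⁻)/2 = 1.741 mol, so m = 1.741 × 118.71 = 206.7 g.
Volume = m/ρ = 206.7 / 7.29 = 28.35 cm³.
Thickness = V/A = 28.35 / 443 = 0.0640 cm = 640 μm.

640 μm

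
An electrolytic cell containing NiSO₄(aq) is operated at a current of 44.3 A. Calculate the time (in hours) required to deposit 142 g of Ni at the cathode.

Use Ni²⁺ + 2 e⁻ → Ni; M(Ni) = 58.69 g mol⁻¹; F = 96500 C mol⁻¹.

2.93 h

n(Ni) = m/M = 142 / 58.69 = 2.419 mol.
Each Ni atom requires 2 electrons, so n(e⁻) = 2 × 2.419 = 4.839 mol.
Q = n(e⁻)·F = 4.839 × 96500 = 467000 C.
t = Q/I = 467000 / 44.30 A = 10540 s = 2.93 h.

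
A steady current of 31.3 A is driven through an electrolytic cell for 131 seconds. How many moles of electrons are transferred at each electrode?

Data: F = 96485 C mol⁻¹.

0.0425 mol

Q = I·t = 31.30 A × 131.00 s = 4100 C.
n(e⁻) = Q/F = 4100 / 96485 = 0.0425 mol.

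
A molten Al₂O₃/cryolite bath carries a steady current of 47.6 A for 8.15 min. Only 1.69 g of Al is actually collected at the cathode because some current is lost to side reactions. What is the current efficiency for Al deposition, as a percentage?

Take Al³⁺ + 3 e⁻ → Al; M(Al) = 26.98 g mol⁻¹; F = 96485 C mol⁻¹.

Q = I·t = 47.60 × 489.00 = 23280 C; n(e⁻) = 23280/96485 = 0.2412 mol.
Theoretical n(Al) = n(e⁻)/3 = 0.08041 mol, i.e. m_theo = 0.08041 × 26.98 = 2.170 g.
Efficiency = m_actual / m_theo = 1.69 / 2.170 = 77.9 %.

77.9 %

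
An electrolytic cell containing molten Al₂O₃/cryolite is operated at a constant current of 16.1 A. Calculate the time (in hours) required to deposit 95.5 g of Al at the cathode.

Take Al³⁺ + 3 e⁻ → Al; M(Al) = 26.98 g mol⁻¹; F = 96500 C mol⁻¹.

17.7 h

n(Al) = m/M = 95.5 / 26.98 = 3.540 mol.
Each Al atom requires 3 electrons, so n(e⁻) = 3 × 3.540 = 10.62 mol.
Q = n(e⁻)·F = 10.62 × 96500 = 1025000 C.
t = Q/I = 1025000 / 16.10 A = 63650 s = 17.7 h.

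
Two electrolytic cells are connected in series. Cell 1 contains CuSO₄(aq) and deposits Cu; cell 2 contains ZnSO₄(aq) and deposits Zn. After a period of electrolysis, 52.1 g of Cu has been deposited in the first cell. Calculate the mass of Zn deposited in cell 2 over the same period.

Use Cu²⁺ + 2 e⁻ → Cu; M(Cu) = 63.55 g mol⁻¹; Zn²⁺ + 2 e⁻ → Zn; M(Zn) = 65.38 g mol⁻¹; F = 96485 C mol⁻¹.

n(Cu) = 52.1 / 63.55 = 0.8198 mol.
Since Cu²⁺ + 2 e⁻ → Cu, n(e⁻) passed = 2 × 0.8198 = 1.640 mol.
Cells in series carry the same charge, so the same 1.640 mol of electrons passes through cell 2.
Zn²⁺ + 2 e⁻ → Zn, so n(Zn) = 1.640 / 2 = 0.8198 mol.
m(Zn) = 0.8198 × 65.38 = 53.6 g.

53.6 g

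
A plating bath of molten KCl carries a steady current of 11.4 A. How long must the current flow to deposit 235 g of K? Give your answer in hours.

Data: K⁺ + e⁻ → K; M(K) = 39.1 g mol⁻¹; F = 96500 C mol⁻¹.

14.1 h

n(K) = m/M = 235 / 39.1 = 6.010 mol.
Each K atom requires 1 electron, so n(e⁻) = 1 × 6.010 = 6.010 mol.
Q = n(e⁻)·F = 6.010 × 96500 = 580000 C.
t = Q/I = 580000 / 11.40 A = 50880 s = 14.1 h.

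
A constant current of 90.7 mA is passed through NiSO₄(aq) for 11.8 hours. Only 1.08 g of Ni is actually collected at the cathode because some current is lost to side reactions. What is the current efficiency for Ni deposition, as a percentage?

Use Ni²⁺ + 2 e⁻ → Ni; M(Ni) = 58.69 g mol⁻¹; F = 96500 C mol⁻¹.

92.2 %

Q = I·t = 0.09070 × 42480 = 3853 C; n(e⁻) = 3853/96500 = 0.03993 mol.
Theoretical n(Ni) = n(e⁻)/2 = 0.01996 mol, i.e. m_theo = 0.01996 × 58.69 = 1.172 g.
Efficiency = m_actual / m_theo = 1.08 / 1.172 = 92.2 %.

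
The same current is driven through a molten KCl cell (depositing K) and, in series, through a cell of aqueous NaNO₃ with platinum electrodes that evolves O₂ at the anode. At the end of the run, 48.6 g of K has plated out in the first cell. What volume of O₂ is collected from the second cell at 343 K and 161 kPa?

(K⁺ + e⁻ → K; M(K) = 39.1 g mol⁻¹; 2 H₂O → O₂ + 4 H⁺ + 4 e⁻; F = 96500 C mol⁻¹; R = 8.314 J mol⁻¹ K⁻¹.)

5.50 L

n(K) = 48.6 / 39.1 = 1.243 mol, so n(e⁻) = 1 × 1.243 = 1.243 mol.
The cells are in series, so the same 1.243 mol of electrons passes through the second cell.
2 H₂O → O₂ + 4 H⁺ + 4 e⁻ — 4 mol e⁻ per mol O₂, so n(O₂) = 1.243/4 = 0.3107 mol.
V = nRT/P = (0.3107 × 8.314 × 343) / (161 × 10³) = 0.00550 m³ = 5.50 L.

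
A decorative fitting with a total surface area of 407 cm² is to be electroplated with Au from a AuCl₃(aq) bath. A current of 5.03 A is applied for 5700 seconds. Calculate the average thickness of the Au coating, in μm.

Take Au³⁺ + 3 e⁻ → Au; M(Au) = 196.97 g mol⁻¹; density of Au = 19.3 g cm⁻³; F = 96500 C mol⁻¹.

Q = I·t = 5.030 × 5700.0 = 28670 C; n(e⁻) = 0.2971 mol.
n(Au) = n(e⁻)/3 = 0.09904 mol, so m = 0.09904 × 196.97 = 19.51 g.
Volume = m/ρ = 19.51 / 19.3 = 1.011 cm³.
Thickness = V/A = 1.011 / 407 = 0.00248 cm = 24.8 μm.

24.8 μm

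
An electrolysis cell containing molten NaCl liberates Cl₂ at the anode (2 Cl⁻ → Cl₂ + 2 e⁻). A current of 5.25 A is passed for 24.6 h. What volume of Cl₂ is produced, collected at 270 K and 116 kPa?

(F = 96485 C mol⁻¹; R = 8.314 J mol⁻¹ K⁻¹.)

Q = I·t = 5.250 A × 88560 s = 464900 C.
n(e⁻) = Q/F = 464900 / 96485 = 4.819 mol.
2 electrons are transferred per Cl₂ molecule, so n(Cl₂) = 4.819 / 2 = 2.409 mol.
V = nRT/P = (2.409 × 8.314 × 270) / (116 × 10³ Pa) = 0.0466 m³ = 46.6 L.

46.6 L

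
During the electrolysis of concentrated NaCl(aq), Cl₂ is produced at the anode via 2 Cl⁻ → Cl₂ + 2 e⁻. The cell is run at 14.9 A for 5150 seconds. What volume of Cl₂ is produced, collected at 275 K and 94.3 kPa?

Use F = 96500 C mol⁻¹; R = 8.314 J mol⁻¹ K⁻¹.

Q = I·t = 14.90 A × 5150.0 s = 76740 C.
n(e⁻) = Q/F = 76740 / 96500 = 0.7952 mol.
2 electrons are transferred per Cl₂ molecule, so n(Cl₂) = 0.7952 / 2 = 0.3976 mol.
V = nRT/P = (0.3976 × 8.314 × 275) / (94.3 × 10³ Pa) = 0.00964 m³ = 9.64 L.

9.64 L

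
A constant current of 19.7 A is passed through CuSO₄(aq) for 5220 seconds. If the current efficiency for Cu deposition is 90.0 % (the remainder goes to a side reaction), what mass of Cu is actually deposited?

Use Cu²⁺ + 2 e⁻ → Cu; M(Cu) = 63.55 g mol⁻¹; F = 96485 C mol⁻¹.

30.5 g

Q = I·t = 19.70 × 5220.0 = 102800 C.
n(e⁻) = 102800/96485 = 1.066 mol; theoretically n(Cu) = 1.066/2 = 0.5329 mol, m_theo = 33.87 g.
At 90.0 % efficiency, m_actual = 0.900 × 33.87 = 30.5 g.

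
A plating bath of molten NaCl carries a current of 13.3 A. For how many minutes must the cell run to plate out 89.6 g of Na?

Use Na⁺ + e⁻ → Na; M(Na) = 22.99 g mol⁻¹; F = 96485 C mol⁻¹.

471 min

n(Na) = m/M = 89.6 / 22.99 = 3.897 mol.
Each Na atom requires 1 electron, so n(e⁻) = 1 × 3.897 = 3.897 mol.
Q = n(e⁻)·F = 3.897 × 96485 = 376000 C.
t = Q/I = 376000 / 13.30 A = 28270 s = 471 min.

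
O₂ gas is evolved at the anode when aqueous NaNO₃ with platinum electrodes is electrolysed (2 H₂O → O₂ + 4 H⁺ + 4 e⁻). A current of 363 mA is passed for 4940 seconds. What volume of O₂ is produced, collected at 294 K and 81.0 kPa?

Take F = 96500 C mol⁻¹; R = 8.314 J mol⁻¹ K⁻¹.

0.140 L

Q = I·t = 0.3630 A × 4940.0 s = 1793 C.
n(e⁻) = Q/F = 1793 / 96500 = 0.01858 mol.
4 electrons are transferred per O₂ molecule, so n(O₂) = 0.01858 / 4 = 0.004646 mol.
V = nRT/P = (0.004646 × 8.314 × 294) / (81.0 × 10³ Pa) = 1.40 × 10⁻⁴ m³ = 0.140 L.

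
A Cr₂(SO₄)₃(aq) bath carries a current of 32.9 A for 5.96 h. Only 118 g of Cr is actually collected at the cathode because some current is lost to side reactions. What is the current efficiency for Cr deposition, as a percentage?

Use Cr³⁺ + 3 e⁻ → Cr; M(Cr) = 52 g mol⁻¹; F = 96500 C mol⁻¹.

Q = I·t = 32.90 × 21456 = 705900 C; n(e⁻) = 705900/96500 = 7.315 mol.
Theoretical n(Cr) = n(e⁻)/3 = 2.438 mol, i.e. m_theo = 2.438 × 52 = 126.8 g.
Efficiency = m_actual / m_theo = 118 / 126.8 = 93.1 %.

93.1 %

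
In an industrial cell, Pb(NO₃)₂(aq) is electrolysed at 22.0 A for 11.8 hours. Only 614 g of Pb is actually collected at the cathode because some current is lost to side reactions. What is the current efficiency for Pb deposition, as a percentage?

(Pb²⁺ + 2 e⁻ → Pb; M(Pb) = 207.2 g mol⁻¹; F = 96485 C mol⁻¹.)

Q = I·t = 22.00 × 42480 = 934600 C; n(e⁻) = 934600/96485 = 9.686 mol.
Theoretical n(Pb) = n(e⁻)/2 = 4.843 mol, i.e. m_theo = 4.843 × 207.2 = 1003 g.
Efficiency = m_actual / m_theo = 614 / 1003 = 61.2 %.

61.2 %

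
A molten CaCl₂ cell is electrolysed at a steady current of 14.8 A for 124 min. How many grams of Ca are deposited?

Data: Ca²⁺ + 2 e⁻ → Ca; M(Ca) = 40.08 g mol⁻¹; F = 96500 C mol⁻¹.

22.9 g

Q = I·t = 14.80 A × 7440.0 s = 110100 C.
n(e⁻) = Q/F = 110100 / 96500 = 1.141 mol.
Ca²⁺ + 2 e⁻ → Ca, so n(Ca) = n(e⁻)/2 = 0.5705 mol.
m = n·M = 0.5705 × 40.08 = 22.9 g.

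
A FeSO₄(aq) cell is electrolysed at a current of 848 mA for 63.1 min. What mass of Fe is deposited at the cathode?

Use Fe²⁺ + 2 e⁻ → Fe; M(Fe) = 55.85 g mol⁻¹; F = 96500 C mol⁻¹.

Q = I·t = 0.8480 A × 3786.0 s = 3211 C.
n(e⁻) = Q/F = 3211 / 96500 = 0.03327 mol.
Fe²⁺ + 2 e⁻ → Fe, so n(Fe) = n(e⁻)/2 = 0.01663 mol.
m = n·M = 0.01663 × 55.85 = 0.929 g.

0.929 g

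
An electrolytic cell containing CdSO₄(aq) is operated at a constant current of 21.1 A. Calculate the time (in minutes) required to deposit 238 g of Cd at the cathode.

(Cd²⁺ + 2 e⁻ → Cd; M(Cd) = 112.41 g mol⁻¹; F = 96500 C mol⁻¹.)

n(Cd) = m/M = 238 / 112.41 = 2.117 mol.
Each Cd atom requires 2 electrons, so n(e⁻) = 2 × 2.117 = 4.234 mol.
Q = n(e⁻)·F = 4.234 × 96500 = 408600 C.
t = Q/I = 408600 / 21.10 A = 19370 s = 323 min.

323 min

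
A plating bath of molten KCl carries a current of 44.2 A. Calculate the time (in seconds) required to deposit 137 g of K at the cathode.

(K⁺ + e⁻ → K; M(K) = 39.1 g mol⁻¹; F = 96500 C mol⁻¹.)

7650 s

n(K) = m/M = 137 / 39.1 = 3.504 mol.
Each K atom requires 1 electron, so n(e⁻) = 1 × 3.504 = 3.504 mol.
Q = n(e⁻)·F = 3.504 × 96500 = 338100 C.
t = Q/I = 338100 / 44.20 A = 7650 s.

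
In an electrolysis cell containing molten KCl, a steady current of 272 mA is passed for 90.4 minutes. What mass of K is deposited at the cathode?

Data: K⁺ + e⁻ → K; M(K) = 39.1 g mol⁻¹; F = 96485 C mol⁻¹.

Q = I·t = 0.2720 A × 5424.0 s = 1475 C.
n(e⁻) = Q/F = 1475 / 96485 = 0.01529 mol.
K⁺ + e⁻ → K, so n(K) = n(e⁻)/1 = 0.01529 mol.
m = n·M = 0.01529 × 39.1 = 0.598 g.

0.598 g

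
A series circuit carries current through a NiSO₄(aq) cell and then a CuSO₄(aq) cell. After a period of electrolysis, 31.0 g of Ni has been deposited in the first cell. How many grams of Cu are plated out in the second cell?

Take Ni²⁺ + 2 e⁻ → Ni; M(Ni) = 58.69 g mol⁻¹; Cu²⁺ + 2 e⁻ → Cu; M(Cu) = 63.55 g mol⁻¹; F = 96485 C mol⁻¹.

n(Ni) = 31.0 / 58.69 = 0.5282 mol.
Since Ni²⁺ + 2 e⁻ → Ni, n(e⁻) passed = 2 × 0.5282 = 1.056 mol.
Cells in series carry the same charge, so the same 1.056 mol of electrons passes through cell 2.
Cu²⁺ + 2 e⁻ → Cu, so n(Cu) = 1.056 / 2 = 0.5282 mol.
m(Cu) = 0.5282 × 63.55 = 33.6 g.

33.6 g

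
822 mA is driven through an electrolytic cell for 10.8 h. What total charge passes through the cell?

Q = I·t = 0.8220 A × 38880 s = 32000 C.

32000 C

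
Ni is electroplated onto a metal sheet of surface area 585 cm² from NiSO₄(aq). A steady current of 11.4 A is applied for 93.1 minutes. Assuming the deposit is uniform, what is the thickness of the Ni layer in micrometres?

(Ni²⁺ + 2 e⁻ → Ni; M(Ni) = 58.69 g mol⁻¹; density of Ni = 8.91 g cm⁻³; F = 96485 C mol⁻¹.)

37.2 μm

Q = I·t = 11.40 × 5586.0 = 63680 C; n(e⁻) = 0.6600 mol.
n(Ni) = n(e⁻)/2 = 0.3300 mol, so m = 0.3300 × 58.69 = 19.37 g.
Volume = m/ρ = 19.37 / 8.91 = 2.174 cm³.
Thickness = V/A = 2.174 / 585 = 0.00372 cm = 37.2 μm.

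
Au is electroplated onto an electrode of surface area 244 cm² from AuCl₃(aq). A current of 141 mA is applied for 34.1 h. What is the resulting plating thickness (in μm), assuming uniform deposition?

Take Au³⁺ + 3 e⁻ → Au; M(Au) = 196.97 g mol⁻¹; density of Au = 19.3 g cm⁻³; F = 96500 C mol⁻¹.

25.0 μm

Q = I·t = 0.1410 × 122760 = 17310 C; n(e⁻) = 0.1794 mol.
n(Au) = n(e⁻)/3 = 0.05979 mol, so m = 0.05979 × 196.97 = 11.78 g.
Volume = m/ρ = 11.78 / 19.3 = 0.6102 cm³.
Thickness = V/A = 0.6102 / 244 = 0.00250 cm = 25.0 μm.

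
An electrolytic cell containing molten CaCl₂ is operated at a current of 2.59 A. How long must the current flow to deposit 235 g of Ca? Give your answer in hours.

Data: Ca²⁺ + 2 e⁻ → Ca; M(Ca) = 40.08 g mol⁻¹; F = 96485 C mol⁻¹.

n(Ca) = m/M = 235 / 40.08 = 5.863 mol.
Each Ca atom requires 2 electrons, so n(e⁻) = 2 × 5.863 = 11.73 mol.
Q = n(e⁻)·F = 11.73 × 96485 = 1131000 C.
t = Q/I = 1131000 / 2.590 A = 436800 s = 121 h.

121 h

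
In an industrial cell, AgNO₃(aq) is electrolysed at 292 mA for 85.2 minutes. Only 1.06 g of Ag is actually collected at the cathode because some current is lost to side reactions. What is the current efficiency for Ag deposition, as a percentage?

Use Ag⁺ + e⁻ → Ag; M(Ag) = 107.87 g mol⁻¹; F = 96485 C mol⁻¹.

Q = I·t = 0.2920 × 5112.0 = 1493 C; n(e⁻) = 1493/96485 = 0.01547 mol.
Theoretical n(Ag) = n(e⁻)/1 = 0.01547 mol, i.e. m_theo = 0.01547 × 107.87 = 1.669 g.
Efficiency = m_actual / m_theo = 1.06 / 1.669 = 63.5 %.

63.5 %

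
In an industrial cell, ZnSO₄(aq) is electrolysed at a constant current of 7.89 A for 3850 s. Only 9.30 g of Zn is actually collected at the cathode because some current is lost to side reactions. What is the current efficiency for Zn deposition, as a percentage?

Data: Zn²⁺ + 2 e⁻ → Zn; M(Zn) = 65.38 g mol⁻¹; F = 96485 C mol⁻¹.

90.4 %

Q = I·t = 7.890 × 3850.0 = 30380 C; n(e⁻) = 30380/96485 = 0.3148 mol.
Theoretical n(Zn) = n(e⁻)/2 = 0.1574 mol, i.e. m_theo = 0.1574 × 65.38 = 10.29 g.
Efficiency = m_actual / m_theo = 9.30 / 10.29 = 90.4 %.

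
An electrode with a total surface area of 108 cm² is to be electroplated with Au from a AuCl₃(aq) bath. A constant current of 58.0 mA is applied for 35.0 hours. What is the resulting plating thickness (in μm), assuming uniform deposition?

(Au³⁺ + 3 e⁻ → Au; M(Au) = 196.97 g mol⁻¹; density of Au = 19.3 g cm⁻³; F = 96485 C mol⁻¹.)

Q = I·t = 0.05800 × 126000 = 7308 C; n(e⁻) = 0.07574 mol.
n(Au) = n(e⁻)/3 = 0.02525 mol, so m = 0.02525 × 196.97 = 4.973 g.
Volume = m/ρ = 4.973 / 19.3 = 0.2577 cm³.
Thickness = V/A = 0.2577 / 108 = 0.00239 cm = 23.9 μm.

23.9 μm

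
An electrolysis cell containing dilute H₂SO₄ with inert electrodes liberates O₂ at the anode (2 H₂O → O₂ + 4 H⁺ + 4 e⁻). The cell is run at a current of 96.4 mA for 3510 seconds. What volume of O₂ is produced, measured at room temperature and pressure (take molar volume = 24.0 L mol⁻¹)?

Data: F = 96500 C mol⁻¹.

Q = I·t = 0.09640 A × 3510.0 s = 338.4 C.
n(e⁻) = Q/F = 338.4 / 96500 = 0.003506 mol.
4 electrons are transferred per O₂ molecule, so n(O₂) = 0.003506 / 4 = 0.0008766 mol.
V = n × V_m = 0.0008766 × 24.0 = 0.0210 L.

0.0210 L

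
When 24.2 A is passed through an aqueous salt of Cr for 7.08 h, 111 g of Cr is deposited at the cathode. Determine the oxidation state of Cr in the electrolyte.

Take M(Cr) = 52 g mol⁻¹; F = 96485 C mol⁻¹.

Q = I·t = 24.20 A × 25488 s = 616800 C, so n(e⁻) = 616800/96485 = 6.393 mol.
n(Cr) deposited = 111 / 52 = 2.135 mol.
Electrons per atom = n(e⁻)/n(Cr) = 6.393 / 2.135 = 2.99 ≈ 3, so the ion is Cr³⁺.

+3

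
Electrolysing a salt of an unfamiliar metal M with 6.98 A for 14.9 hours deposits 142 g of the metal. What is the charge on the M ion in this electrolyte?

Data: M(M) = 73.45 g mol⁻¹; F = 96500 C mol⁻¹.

Q = I·t = 6.980 A × 53640 s = 374400 C, so n(e⁻) = 374400/96500 = 3.880 mol.
n(M) deposited = 142 / 73.45 = 1.933 mol.
Electrons per atom = n(e⁻)/n(M) = 3.880 / 1.933 = 2.01 ≈ 2, so the ion is M²⁺.

+2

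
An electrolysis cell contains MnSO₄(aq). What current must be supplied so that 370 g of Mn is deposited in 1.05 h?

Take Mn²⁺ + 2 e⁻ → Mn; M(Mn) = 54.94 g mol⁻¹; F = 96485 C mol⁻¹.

344 A

n(Mn) = 370 / 54.94 = 6.735 mol.
n(e⁻) = 2 × 6.735 = 13.47 mol.
Q = n(e⁻)·F = 13.47 × 96485 = 1300000 C.
I = Q/t = 1300000 / 3780.0 s = 344 A.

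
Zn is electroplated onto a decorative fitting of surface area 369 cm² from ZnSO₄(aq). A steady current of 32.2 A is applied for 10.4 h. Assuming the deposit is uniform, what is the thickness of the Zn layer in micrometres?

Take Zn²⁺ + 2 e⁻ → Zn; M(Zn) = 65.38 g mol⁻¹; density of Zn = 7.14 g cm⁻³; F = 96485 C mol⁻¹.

1550 μm

Q = I·t = 32.20 × 37440 = 1206000 C; n(e⁻) = 12.49 mol.
n(Zn) = n(e⁻)/2 = 6.247 mol, so m = 6.247 × 65.38 = 408.5 g.
Volume = m/ρ = 408.5 / 7.14 = 57.21 cm³.
Thickness = V/A = 57.21 / 369 = 0.155 cm = 1550 μm.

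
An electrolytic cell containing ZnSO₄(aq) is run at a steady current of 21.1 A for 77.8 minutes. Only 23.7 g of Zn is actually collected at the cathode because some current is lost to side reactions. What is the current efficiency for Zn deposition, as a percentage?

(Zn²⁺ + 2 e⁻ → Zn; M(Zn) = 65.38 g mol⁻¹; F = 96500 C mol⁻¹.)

Q = I·t = 21.10 × 4668.0 = 98490 C; n(e⁻) = 98490/96500 = 1.021 mol.
Theoretical n(Zn) = n(e⁻)/2 = 0.5103 mol, i.e. m_theo = 0.5103 × 65.38 = 33.37 g.
Efficiency = m_actual / m_theo = 23.7 / 33.37 = 71.0 %.

71.0 %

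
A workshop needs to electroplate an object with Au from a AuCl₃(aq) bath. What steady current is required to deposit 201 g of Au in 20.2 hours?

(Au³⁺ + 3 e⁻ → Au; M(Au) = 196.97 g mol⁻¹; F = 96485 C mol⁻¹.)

n(Au) = 201 / 196.97 = 1.020 mol.
n(e⁻) = 3 × 1.020 = 3.061 mol.
Q = n(e⁻)·F = 3.061 × 96485 = 295400 C.
I = Q/t = 295400 / 72720 s = 4.06 A.

4.06 A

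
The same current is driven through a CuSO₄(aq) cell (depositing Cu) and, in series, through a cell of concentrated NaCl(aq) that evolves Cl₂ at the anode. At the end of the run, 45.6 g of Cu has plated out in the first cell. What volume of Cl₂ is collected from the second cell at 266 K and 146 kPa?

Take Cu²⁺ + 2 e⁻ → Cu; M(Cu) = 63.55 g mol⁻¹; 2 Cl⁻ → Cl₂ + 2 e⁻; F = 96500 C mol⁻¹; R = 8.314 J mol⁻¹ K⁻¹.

10.9 L

n(Cu) = 45.6 / 63.55 = 0.7175 mol, so n(e⁻) = 2 × 0.7175 = 1.435 mol.
The cells are in series, so the same 1.435 mol of electrons passes through the second cell.
2 Cl⁻ → Cl₂ + 2 e⁻ — 2 mol e⁻ per mol Cl₂, so n(Cl₂) = 1.435/2 = 0.7175 mol.
V = nRT/P = (0.7175 × 8.314 × 266) / (146 × 10³) = 0.0109 m³ = 10.9 L.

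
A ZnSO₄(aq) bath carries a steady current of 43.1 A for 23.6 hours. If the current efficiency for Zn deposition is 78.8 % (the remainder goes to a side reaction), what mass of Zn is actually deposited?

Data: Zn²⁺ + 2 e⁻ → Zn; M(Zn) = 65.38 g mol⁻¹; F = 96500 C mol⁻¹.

977 g

Q = I·t = 43.10 × 84960 = 3662000 C.
n(e⁻) = 3662000/96500 = 37.95 mol; theoretically n(Zn) = 37.95/2 = 18.97 mol, m_theo = 1240 g.
At 78.8 % efficiency, m_actual = 0.788 × 1240 = 977 g.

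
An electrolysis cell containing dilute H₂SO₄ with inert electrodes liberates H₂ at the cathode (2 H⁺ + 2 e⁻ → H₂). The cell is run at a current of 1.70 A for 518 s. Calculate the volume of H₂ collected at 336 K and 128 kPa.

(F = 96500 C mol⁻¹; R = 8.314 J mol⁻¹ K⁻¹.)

0.0996 L

Q = I·t = 1.700 A × 518.00 s = 880.6 C.
n(e⁻) = Q/F = 880.6 / 96500 = 0.009125 mol.
2 electrons are transferred per H₂ molecule, so n(H₂) = 0.009125 / 2 = 0.004563 mol.
V = nRT/P = (0.004563 × 8.314 × 336) / (128 × 10³ Pa) = 9.96 × 10⁻⁵ m³ = 0.0996 L.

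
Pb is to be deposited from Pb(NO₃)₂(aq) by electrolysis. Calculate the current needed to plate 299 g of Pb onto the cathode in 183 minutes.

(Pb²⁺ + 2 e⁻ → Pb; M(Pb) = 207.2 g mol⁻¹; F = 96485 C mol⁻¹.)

n(Pb) = 299 / 207.2 = 1.443 mol.
n(e⁻) = 2 × 1.443 = 2.886 mol.
Q = n(e⁻)·F = 2.886 × 96485 = 278500 C.
I = Q/t = 278500 / 10980 s = 25.4 A.

25.4 A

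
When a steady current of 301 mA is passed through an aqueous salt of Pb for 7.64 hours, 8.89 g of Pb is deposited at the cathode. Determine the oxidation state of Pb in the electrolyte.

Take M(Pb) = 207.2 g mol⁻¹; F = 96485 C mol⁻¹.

Q = I·t = 0.3010 A × 27504 s = 8279 C, so n(e⁻) = 8279/96485 = 0.08580 mol.
n(Pb) deposited = 8.89 / 207.2 = 0.04291 mol.
Electrons per atom = n(e⁻)/n(Pb) = 0.08580 / 0.04291 = 2.00 ≈ 2, so the ion is Pb²⁺.

+2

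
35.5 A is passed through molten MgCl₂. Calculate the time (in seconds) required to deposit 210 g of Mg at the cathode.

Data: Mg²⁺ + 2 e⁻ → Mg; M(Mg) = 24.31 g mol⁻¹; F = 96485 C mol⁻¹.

n(Mg) = m/M = 210 / 24.31 = 8.638 mol.
Each Mg atom requires 2 electrons, so n(e⁻) = 2 × 8.638 = 17.28 mol.
Q = n(e⁻)·F = 17.28 × 96485 = 1667000 C.
t = Q/I = 1667000 / 35.50 A = 46960 s.

47000 s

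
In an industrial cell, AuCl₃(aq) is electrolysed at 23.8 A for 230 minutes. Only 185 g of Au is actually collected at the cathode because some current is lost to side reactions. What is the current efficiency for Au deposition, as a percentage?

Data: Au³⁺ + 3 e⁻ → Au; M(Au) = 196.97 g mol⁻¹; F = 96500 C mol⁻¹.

Q = I·t = 23.80 × 13800 = 328400 C; n(e⁻) = 328400/96500 = 3.404 mol.
Theoretical n(Au) = n(e⁻)/3 = 1.135 mol, i.e. m_theo = 1.135 × 196.97 = 223.5 g.
Efficiency = m_actual / m_theo = 185 / 223.5 = 82.8 %.

82.8 %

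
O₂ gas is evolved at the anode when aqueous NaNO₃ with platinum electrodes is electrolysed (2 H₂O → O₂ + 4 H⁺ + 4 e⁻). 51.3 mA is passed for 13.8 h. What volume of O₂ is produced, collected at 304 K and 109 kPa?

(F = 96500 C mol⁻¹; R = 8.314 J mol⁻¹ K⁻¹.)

0.153 L

Q = I·t = 0.05130 A × 49680 s = 2549 C.
n(e⁻) = Q/F = 2549 / 96500 = 0.02641 mol.
4 electrons are transferred per O₂ molecule, so n(O₂) = 0.02641 / 4 = 0.006603 mol.
V = nRT/P = (0.006603 × 8.314 × 304) / (109 × 10³ Pa) = 1.53 × 10⁻⁴ m³ = 0.153 L.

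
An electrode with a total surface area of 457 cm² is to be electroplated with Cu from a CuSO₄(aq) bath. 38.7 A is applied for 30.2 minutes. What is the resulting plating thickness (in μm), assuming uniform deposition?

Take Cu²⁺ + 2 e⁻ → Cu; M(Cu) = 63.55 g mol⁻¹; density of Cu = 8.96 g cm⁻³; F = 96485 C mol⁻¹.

56.4 μm

Q = I·t = 38.70 × 1812.0 = 70120 C; n(e⁻) = 0.7268 mol.
n(Cu) = n(e⁻)/2 = 0.3634 mol, so m = 0.3634 × 63.55 = 23.09 g.
Volume = m/ρ = 23.09 / 8.96 = 2.577 cm³.
Thickness = V/A = 2.577 / 457 = 0.00564 cm = 56.4 μm.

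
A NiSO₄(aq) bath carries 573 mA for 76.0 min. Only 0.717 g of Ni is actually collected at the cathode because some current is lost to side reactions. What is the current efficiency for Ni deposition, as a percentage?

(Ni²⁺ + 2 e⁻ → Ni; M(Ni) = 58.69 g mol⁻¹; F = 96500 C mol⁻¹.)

90.2 %

Q = I·t = 0.5730 × 4560.0 = 2613 C; n(e⁻) = 2613/96500 = 0.02708 mol.
Theoretical n(Ni) = n(e⁻)/2 = 0.01354 mol, i.e. m_theo = 0.01354 × 58.69 = 0.7946 g.
Efficiency = m_actual / m_theo = 0.717 / 0.7946 = 90.2 %.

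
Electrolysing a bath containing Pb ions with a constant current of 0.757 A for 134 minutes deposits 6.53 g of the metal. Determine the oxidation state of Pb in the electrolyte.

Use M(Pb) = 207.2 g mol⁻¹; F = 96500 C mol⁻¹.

+2

Q = I·t = 0.7570 A × 8040.0 s = 6086 C, so n(e⁻) = 6086/96500 = 0.06307 mol.
n(Pb) deposited = 6.53 / 207.2 = 0.03152 mol.
Electrons per atom = n(e⁻)/n(Pb) = 0.06307 / 0.03152 = 2.00 ≈ 2, so the ion is Pb²⁺.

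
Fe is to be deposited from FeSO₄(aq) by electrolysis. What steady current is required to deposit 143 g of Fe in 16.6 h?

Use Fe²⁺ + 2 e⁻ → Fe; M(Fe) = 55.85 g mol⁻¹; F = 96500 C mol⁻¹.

8.27 A

n(Fe) = 143 / 55.85 = 2.560 mol.
n(e⁻) = 2 × 2.560 = 5.121 mol.
Q = n(e⁻)·F = 5.121 × 96500 = 494200 C.
I = Q/t = 494200 / 59760 s = 8.27 A.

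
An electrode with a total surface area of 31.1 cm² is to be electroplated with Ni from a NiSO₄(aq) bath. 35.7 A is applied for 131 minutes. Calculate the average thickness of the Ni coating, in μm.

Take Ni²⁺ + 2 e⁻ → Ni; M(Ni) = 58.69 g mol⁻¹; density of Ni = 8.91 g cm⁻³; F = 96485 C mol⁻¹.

3080 μm

Q = I·t = 35.70 × 7860.0 = 280600 C; n(e⁻) = 2.908 mol.
n(Ni) = n(e⁻)/2 = 1.454 mol, so m = 1.454 × 58.69 = 85.34 g.
Volume = m/ρ = 85.34 / 8.91 = 9.578 cm³.
Thickness = V/A = 9.578 / 31.1 = 0.308 cm = 3080 μm.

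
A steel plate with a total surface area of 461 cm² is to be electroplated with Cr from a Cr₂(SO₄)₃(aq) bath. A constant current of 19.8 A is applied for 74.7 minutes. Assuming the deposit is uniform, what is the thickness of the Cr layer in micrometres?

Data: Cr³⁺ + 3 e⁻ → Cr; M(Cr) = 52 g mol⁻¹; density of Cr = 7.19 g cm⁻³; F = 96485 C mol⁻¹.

Q = I·t = 19.80 × 4482.0 = 88740 C; n(e⁻) = 0.9198 mol.
n(Cr) = n(e⁻)/3 = 0.3066 mol, so m = 0.3066 × 52 = 15.94 g.
Volume = m/ρ = 15.94 / 7.19 = 2.217 cm³.
Thickness = V/A = 2.217 / 461 = 0.00481 cm = 48.1 μm.

48.1 μm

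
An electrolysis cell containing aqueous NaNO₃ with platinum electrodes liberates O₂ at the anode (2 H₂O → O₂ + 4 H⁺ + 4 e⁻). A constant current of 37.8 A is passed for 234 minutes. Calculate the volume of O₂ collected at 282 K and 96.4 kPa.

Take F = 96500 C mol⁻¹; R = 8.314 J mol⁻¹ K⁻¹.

33.4 L

Q = I·t = 37.80 A × 14040 s = 530700 C.
n(e⁻) = Q/F = 530700 / 96500 = 5.500 mol.
4 electrons are transferred per O₂ molecule, so n(O₂) = 5.500 / 4 = 1.375 mol.
V = nRT/P = (1.375 × 8.314 × 282) / (96.4 × 10³ Pa) = 0.0334 m³ = 33.4 L.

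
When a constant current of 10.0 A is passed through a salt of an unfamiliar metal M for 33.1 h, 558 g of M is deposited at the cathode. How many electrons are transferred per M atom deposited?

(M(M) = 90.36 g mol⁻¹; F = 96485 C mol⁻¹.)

2

Q = I·t = 10.00 A × 119160 s = 1192000 C, so n(e⁻) = 1192000/96485 = 12.35 mol.
n(M) deposited = 558 / 90.36 = 6.175 mol.
Electrons per atom = n(e⁻)/n(M) = 12.35 / 6.175 = 2.00 ≈ 2, so the ion is M²⁺.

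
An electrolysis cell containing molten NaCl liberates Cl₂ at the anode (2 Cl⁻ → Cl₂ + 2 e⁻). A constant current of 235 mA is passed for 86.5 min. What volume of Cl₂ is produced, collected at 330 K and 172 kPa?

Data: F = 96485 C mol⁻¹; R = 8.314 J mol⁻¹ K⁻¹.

0.101 L

Q = I·t = 0.2350 A × 5190.0 s = 1220 C.
n(e⁻) = Q/F = 1220 / 96485 = 0.01264 mol.
2 electrons are transferred per Cl₂ molecule, so n(Cl₂) = 0.01264 / 2 = 0.006320 mol.
V = nRT/P = (0.006320 × 8.314 × 330) / (172 × 10³ Pa) = 1.01 × 10⁻⁴ m³ = 0.101 L.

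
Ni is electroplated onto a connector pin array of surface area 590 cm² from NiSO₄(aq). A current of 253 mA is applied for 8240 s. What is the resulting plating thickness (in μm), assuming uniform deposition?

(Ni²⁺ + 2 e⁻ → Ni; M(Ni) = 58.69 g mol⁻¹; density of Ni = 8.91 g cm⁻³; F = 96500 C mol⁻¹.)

1.21 μm

Q = I·t = 0.2530 × 8240.0 = 2085 C; n(e⁻) = 0.02160 mol.
n(Ni) = n(e⁻)/2 = 0.01080 mol, so m = 0.01080 × 58.69 = 0.6339 g.
Volume = m/ρ = 0.6339 / 8.91 = 0.07115 cm³.
Thickness = V/A = 0.07115 / 590 = 1.21 × 10⁻⁴ cm = 1.21 μm.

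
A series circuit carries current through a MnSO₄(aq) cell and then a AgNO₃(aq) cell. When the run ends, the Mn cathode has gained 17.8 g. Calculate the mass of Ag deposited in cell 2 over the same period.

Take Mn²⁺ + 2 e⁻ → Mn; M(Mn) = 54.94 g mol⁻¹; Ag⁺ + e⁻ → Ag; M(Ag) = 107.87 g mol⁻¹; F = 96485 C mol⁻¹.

n(Mn) = 17.8 / 54.94 = 0.3240 mol.
Since Mn²⁺ + 2 e⁻ → Mn, n(e⁻) passed = 2 × 0.3240 = 0.6480 mol.
Cells in series carry the same charge, so the same 0.6480 mol of electrons passes through cell 2.
Ag⁺ + e⁻ → Ag, so n(Ag) = 0.6480 / 1 = 0.6480 mol.
m(Ag) = 0.6480 × 107.87 = 69.9 g.

69.9 g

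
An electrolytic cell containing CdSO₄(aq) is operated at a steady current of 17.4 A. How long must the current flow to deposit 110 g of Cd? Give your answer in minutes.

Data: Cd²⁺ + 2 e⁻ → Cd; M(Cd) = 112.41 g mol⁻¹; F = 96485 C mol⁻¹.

n(Cd) = m/M = 110 / 112.41 = 0.9786 mol.
Each Cd atom requires 2 electrons, so n(e⁻) = 2 × 0.9786 = 1.957 mol.
Q = n(e⁻)·F = 1.957 × 96485 = 188800 C.
t = Q/I = 188800 / 17.40 A = 10850 s = 181 min.

181 min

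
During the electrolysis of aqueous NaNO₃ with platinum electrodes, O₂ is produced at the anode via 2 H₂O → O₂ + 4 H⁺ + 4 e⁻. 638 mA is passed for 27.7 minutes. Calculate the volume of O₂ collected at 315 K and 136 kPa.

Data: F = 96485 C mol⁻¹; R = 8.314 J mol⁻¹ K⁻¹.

Q = I·t = 0.6380 A × 1662.0 s = 1060 C.
n(e⁻) = Q/F = 1060 / 96485 = 0.01099 mol.
4 electrons are transferred per O₂ molecule, so n(O₂) = 0.01099 / 4 = 0.002747 mol.
V = nRT/P = (0.002747 × 8.314 × 315) / (136 × 10³ Pa) = 5.29 × 10⁻⁵ m³ = 0.0529 L.

0.0529 L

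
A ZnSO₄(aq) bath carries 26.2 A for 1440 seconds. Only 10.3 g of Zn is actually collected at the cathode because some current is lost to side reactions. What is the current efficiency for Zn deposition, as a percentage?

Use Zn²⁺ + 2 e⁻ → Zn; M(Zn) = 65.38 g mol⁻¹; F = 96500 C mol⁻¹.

80.6 %

Q = I·t = 26.20 × 1440.0 = 37730 C; n(e⁻) = 37730/96500 = 0.3910 mol.
Theoretical n(Zn) = n(e⁻)/2 = 0.1955 mol, i.e. m_theo = 0.1955 × 65.38 = 12.78 g.
Efficiency = m_actual / m_theo = 10.3 / 12.78 = 80.6 %.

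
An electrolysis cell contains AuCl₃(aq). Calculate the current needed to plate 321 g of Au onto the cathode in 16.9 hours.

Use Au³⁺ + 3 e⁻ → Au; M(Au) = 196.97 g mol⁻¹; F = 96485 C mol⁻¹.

7.75 A

n(Au) = 321 / 196.97 = 1.630 mol.
n(e⁻) = 3 × 1.630 = 4.889 mol.
Q = n(e⁻)·F = 4.889 × 96485 = 471700 C.
I = Q/t = 471700 / 60840 s = 7.75 A.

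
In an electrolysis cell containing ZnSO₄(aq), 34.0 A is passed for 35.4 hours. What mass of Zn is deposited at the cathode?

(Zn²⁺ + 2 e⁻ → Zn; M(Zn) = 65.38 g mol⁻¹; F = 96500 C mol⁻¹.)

Q = I·t = 34.00 A × 127440 s = 4333000 C.
n(e⁻) = Q/F = 4333000 / 96500 = 44.90 mol.
Zn²⁺ + 2 e⁻ → Zn, so n(Zn) = n(e⁻)/2 = 22.45 mol.
m = n·M = 22.45 × 65.38 = 1470 g.

1470 g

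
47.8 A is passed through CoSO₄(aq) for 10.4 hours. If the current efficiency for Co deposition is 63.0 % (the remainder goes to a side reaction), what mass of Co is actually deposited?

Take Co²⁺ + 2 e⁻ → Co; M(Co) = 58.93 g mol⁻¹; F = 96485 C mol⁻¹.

344 g

Q = I·t = 47.80 × 37440 = 1790000 C.
n(e⁻) = 1790000/96485 = 18.55 mol; theoretically n(Co) = 18.55/2 = 9.274 mol, m_theo = 546.5 g.
At 63.0 % efficiency, m_actual = 0.630 × 546.5 = 344 g.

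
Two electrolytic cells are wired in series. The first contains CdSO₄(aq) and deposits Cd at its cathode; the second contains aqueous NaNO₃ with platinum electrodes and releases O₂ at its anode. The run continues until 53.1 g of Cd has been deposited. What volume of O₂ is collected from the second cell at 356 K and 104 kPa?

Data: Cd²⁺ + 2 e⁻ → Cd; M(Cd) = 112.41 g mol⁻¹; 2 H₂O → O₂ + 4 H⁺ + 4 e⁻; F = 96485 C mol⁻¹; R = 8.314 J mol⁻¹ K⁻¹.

n(Cd) = 53.1 / 112.41 = 0.4724 mol, so n(e⁻) = 2 × 0.4724 = 0.9448 mol.
The cells are in series, so the same 0.9448 mol of electrons passes through the second cell.
2 H₂O → O₂ + 4 H⁺ + 4 e⁻ — 4 mol e⁻ per mol O₂, so n(O₂) = 0.9448/4 = 0.2362 mol.
V = nRT/P = (0.2362 × 8.314 × 356) / (104 × 10³) = 0.00672 m³ = 6.72 L.

6.72 L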